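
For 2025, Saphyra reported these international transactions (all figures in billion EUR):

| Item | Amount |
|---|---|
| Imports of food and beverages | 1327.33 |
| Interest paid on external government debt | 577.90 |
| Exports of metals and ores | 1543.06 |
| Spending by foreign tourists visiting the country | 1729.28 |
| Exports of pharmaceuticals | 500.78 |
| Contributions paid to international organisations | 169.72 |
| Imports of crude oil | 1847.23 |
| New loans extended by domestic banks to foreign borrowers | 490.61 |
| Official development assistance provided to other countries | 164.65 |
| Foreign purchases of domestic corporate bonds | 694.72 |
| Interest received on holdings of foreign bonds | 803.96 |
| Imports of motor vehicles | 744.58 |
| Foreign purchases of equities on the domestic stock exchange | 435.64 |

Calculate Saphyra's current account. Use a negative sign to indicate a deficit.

-254.33

Goods: -744.58 + 500.78 + 1543.06 - 1847.23 - 1327.33 = -1875.30
Services: 1729.28
Primary income: 803.96 - 577.90 = 226.06
Secondary income: -164.65 - 169.72 = -334.37
Current account = (-1875.30) + 1729.28 + 226.06 + (-334.37) = -254.33
(Excluded from the current account — financial account: new loans extended by domestic banks to foreign borrowers 490.61, foreign purchases of domestic corporate bonds 694.72, foreign purchases of equities on the domestic stock exchange 435.64.)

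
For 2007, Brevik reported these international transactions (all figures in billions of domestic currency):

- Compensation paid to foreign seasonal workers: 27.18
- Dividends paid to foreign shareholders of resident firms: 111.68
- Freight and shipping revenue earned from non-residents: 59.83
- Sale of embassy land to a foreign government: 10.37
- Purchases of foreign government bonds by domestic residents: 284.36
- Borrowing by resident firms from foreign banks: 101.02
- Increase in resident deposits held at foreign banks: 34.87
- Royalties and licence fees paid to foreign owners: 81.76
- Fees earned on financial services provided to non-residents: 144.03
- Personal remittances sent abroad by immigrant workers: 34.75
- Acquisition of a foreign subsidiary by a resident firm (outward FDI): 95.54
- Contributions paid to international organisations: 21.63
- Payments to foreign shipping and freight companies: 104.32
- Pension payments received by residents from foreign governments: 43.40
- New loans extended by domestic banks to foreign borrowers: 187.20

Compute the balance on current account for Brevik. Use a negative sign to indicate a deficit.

-134.06

Services: 59.83 + 144.03 - 81.76 - 104.32 = 17.78
Primary income: -111.68 - 27.18 = -138.86
Secondary income: -21.63 - 34.75 + 43.40 = -12.98
Current account = 17.78 + (-138.86) + (-12.98) = -134.06
(Excluded from the current account — capital account: sale of embassy land to a foreign government 10.37; financial account: purchases of foreign government bonds by domestic residents 284.36, borrowing by resident firms from foreign banks 101.02, increase in resident deposits held at foreign banks 34.87, acquisition of a foreign subsidiary by a resident firm (outward FDI) 95.54, new loans extended by domestic banks to foreign borrowers 187.20.)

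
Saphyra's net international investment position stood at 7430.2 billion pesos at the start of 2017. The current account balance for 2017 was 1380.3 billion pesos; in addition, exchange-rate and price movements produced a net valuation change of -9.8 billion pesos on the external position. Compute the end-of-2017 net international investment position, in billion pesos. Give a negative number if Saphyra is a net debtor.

Change in NIIP = current account + net valuation change = 1380.3 + (-9.8) = 1370.5
End-of-year NIIP = 7430.2 + 1370.5 = 8800.7

8800.7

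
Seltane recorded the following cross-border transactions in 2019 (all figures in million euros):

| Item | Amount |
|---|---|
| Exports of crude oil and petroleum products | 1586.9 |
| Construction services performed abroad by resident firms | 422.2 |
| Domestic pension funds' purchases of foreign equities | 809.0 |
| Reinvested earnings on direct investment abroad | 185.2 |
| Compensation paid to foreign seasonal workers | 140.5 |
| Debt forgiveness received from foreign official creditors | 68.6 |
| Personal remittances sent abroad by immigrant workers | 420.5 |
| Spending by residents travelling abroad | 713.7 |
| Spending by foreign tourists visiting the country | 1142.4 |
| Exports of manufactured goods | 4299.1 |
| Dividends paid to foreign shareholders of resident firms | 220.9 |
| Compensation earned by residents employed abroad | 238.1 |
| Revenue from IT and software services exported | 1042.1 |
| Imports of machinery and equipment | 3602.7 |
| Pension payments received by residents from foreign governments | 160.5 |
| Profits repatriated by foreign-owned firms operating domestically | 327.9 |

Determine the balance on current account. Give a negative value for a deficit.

Goods: 1586.9 + 4299.1 - 3602.7 = 2283.3
Services: 422.2 - 713.7 + 1142.4 + 1042.1 = 1893.0
Primary income: 238.1 - 140.5 - 327.9 + 185.2 - 220.9 = -266.0
Secondary income: -420.5 + 160.5 = -260.0
Current account = 2283.3 + 1893.0 + (-266.0) + (-260.0) = 3650.3
(Excluded from the current account — financial account: domestic pension funds' purchases of foreign equities 809.0; capital account: debt forgiveness received from foreign official creditors 68.6.)

3650.3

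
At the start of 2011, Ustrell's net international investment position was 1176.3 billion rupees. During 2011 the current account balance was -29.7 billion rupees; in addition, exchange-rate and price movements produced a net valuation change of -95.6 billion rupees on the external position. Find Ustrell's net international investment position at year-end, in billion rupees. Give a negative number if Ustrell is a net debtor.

1051.0

Change in NIIP = current account + net valuation change = -29.7 + (-95.6) = -125.3
End-of-year NIIP = 1176.3 + (-125.3) = 1051.0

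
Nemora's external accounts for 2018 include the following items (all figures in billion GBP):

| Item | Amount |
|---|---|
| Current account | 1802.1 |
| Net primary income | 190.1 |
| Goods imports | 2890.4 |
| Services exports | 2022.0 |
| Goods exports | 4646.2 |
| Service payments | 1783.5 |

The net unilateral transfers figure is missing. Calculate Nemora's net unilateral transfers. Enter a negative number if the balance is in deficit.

Current account = goods balance + services balance + net primary income + net secondary income
Sum of the known components = 2184.4
Net unilateral transfers = CA - (known components) = 1802.1 - 2184.4 = -382.3

-382.3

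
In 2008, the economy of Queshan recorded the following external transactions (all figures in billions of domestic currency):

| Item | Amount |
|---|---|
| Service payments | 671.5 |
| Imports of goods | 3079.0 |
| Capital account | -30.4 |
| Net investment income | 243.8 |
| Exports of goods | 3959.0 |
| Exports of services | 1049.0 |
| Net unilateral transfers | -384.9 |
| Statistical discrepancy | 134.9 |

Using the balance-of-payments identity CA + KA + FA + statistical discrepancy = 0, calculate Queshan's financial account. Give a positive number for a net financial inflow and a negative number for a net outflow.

-1220.9

Goods balance = 3959.0 - 3079.0 = 880.0
Services balance = 1049.0 - 671.5 = 377.5
Trade balance (goods + services) = 880.0 + 377.5 = 1257.5
Net primary income = 243.8
Net secondary income = -384.9
Current account = 1257.5 + 243.8 + (-384.9) = 1116.4
Financial account = -(1116.4 + (-30.4) + 134.9) = -1220.9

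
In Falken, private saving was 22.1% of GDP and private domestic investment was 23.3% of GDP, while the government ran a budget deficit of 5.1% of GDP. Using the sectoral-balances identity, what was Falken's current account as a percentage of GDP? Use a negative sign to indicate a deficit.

-6.3

By the sectoral-balances identity, CA = (S_private - I) + (T - G).
Private balance = 22.1 - 23.3 = -1.2
Government balance (T - G) = -5.1
CA = -1.2 + (-5.1) = -6.3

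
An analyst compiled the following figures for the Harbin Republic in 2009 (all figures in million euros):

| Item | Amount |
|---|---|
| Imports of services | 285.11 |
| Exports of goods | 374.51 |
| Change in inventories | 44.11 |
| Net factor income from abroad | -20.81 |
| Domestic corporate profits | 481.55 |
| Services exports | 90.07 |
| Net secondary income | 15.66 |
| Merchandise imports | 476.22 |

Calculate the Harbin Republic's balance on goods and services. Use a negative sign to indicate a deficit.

-296.75

Goods balance = 374.51 - 476.22 = -101.71
Services balance = 90.07 - 285.11 = -195.04
Trade balance (goods + services) = -101.71 + (-195.04) = -296.75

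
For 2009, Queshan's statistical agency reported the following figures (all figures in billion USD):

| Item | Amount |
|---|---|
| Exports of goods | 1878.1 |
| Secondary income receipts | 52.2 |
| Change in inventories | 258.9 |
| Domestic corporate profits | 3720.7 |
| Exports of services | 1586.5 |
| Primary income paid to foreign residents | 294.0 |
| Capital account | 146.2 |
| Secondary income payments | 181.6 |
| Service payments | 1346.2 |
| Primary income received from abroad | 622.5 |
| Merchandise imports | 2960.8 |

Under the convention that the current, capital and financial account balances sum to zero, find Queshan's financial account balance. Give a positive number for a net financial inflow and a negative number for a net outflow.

497.1

Goods balance = 1878.1 - 2960.8 = -1082.7
Services balance = 1586.5 - 1346.2 = 240.3
Trade balance (goods + services) = -1082.7 + 240.3 = -842.4
Net primary income = 622.5 - 294.0 = 328.5
Net secondary income = 52.2 - 181.6 = -129.4
Current account = -842.4 + 328.5 + (-129.4) = -643.3
Financial account = -(-643.3 + 146.2) = 497.1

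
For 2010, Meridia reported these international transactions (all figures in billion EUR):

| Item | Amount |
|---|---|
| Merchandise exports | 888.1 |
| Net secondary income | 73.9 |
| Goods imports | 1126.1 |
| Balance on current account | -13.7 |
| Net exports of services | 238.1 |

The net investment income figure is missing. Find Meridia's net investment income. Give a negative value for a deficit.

-87.7

Current account = goods balance + services balance + net primary income + net secondary income
Sum of the known components = 74.0
Net investment income = CA - (known components) = -13.7 - 74.0 = -87.7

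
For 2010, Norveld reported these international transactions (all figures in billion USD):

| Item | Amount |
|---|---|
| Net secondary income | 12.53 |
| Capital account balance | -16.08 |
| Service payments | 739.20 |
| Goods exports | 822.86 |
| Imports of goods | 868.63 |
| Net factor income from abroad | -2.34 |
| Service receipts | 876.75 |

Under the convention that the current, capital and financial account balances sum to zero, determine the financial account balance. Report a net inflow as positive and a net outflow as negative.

Goods balance = 822.86 - 868.63 = -45.77
Services balance = 876.75 - 739.20 = 137.55
Trade balance (goods + services) = -45.77 + 137.55 = 91.78
Net primary income = -2.34
Net secondary income = 12.53
Current account = 91.78 + (-2.34) + 12.53 = 101.97
Financial account = -(101.97 + (-16.08)) = -85.89

-85.89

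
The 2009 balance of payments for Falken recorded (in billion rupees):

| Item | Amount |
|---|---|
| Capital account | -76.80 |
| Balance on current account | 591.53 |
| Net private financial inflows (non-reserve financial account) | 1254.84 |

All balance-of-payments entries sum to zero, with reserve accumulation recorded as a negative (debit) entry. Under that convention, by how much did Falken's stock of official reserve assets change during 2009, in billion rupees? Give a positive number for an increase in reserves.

1769.57

Official reserve transactions balance = -(591.53 + (-76.80) + 1254.84) = -1769.57
An accumulation of reserves is recorded as a debit (negative entry), so the change in the stock of reserves is the negative of that balance.
Change in official reserves = -(-1769.57) = 1769.57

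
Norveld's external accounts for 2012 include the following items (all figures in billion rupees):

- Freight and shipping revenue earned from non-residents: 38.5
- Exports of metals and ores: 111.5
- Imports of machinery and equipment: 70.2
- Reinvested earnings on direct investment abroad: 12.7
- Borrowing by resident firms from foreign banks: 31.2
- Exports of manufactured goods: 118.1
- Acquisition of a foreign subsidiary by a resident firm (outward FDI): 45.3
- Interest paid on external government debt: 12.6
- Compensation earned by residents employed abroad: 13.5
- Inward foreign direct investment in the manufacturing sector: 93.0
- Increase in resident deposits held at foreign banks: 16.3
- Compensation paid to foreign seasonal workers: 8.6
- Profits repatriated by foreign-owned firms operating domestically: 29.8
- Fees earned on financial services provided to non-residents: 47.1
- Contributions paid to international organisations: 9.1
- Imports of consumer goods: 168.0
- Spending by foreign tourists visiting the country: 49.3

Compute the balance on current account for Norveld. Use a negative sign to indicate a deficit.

92.4

Goods: 118.1 - 168.0 - 70.2 + 111.5 = -8.6
Services: 49.3 + 47.1 + 38.5 = 134.9
Primary income: -29.8 - 12.6 + 13.5 + 12.7 - 8.6 = -24.8
Secondary income: -9.1
Current account = (-8.6) + 134.9 + (-24.8) + (-9.1) = 92.4
(Excluded from the current account — financial account: borrowing by resident firms from foreign banks 31.2, acquisition of a foreign subsidiary by a resident firm (outward FDI) 45.3, inward foreign direct investment in the manufacturing sector 93.0, increase in resident deposits held at foreign banks 16.3.)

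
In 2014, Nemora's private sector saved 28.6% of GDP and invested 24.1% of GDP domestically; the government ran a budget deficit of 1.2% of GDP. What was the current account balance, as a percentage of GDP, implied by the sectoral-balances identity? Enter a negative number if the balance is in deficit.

3.3

By the sectoral-balances identity, CA = (S_private - I) + (T - G).
Private balance = 28.6 - 24.1 = 4.5
Government balance (T - G) = -1.2
CA = 4.5 + (-1.2) = 3.3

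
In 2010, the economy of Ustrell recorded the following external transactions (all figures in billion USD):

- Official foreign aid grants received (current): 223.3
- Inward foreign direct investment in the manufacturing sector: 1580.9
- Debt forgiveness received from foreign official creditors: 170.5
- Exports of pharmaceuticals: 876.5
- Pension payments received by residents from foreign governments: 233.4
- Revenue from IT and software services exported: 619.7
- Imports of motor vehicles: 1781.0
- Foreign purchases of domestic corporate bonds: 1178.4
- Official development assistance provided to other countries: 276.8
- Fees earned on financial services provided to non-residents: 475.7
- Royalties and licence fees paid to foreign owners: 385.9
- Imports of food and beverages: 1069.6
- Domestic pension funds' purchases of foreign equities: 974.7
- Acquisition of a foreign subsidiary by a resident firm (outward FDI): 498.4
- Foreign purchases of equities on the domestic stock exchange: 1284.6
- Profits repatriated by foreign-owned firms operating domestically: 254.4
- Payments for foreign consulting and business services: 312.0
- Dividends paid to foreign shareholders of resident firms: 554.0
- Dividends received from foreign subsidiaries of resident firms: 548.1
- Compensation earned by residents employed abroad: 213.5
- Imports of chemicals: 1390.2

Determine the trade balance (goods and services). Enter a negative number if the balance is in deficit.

-2966.8

Goods: -1390.2 - 1781.0 + 876.5 - 1069.6 = -3364.3
Services: 619.7 - 385.9 - 312.0 + 475.7 = 397.5
Trade balance = -3364.3 + 397.5 = -2966.8
(Excluded from the trade balance — secondary income: official foreign aid grants received (current) 223.3, pension payments received by residents from foreign governments 233.4, official development assistance provided to other countries 276.8; financial account: inward foreign direct investment in the manufacturing sector 1580.9, foreign purchases of domestic corporate bonds 1178.4, domestic pension funds' purchases of foreign equities 974.7, acquisition of a foreign subsidiary by a resident firm (outward FDI) 498.4, foreign purchases of equities on the domestic stock exchange 1284.6; capital account: debt forgiveness received from foreign official creditors 170.5; primary income: profits repatriated by foreign-owned firms operating domestically 254.4, dividends paid to foreign shareholders of resident firms 554.0, dividends received from foreign subsidiaries of resident firms 548.1, compensation earned by residents employed abroad 213.5.)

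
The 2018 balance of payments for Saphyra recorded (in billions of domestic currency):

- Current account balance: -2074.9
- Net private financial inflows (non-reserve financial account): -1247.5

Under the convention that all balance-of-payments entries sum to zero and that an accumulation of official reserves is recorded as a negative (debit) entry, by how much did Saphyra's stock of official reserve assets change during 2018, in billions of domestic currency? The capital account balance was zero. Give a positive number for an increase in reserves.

Official reserve transactions balance = -((-2074.9) + (-1247.5)) = 3322.4
An accumulation of reserves is recorded as a debit (negative entry), so the change in the stock of reserves is the negative of that balance.
Change in official reserves = -(3322.4) = -3322.4

-3322.4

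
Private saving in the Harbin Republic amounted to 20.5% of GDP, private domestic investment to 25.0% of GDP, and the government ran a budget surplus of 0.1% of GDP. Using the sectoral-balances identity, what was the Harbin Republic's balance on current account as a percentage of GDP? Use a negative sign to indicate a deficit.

-4.4

By the sectoral-balances identity, CA = (S_private - I) + (T - G).
Private balance = 20.5 - 25.0 = -4.5
Government balance (T - G) = 0.1
CA = -4.5 + 0.1 = -4.4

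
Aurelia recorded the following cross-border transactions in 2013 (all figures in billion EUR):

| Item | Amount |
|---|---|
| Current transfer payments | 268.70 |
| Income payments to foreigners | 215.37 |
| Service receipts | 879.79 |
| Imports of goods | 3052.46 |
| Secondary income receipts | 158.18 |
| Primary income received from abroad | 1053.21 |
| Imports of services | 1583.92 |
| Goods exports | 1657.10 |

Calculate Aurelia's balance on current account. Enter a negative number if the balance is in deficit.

-1372.17

Goods balance = 1657.10 - 3052.46 = -1395.36
Services balance = 879.79 - 1583.92 = -704.13
Trade balance (goods + services) = -1395.36 + (-704.13) = -2099.49
Net primary income = 1053.21 - 215.37 = 837.84
Net secondary income = 158.18 - 268.70 = -110.52
Current account = -2099.49 + 837.84 + (-110.52) = -1372.17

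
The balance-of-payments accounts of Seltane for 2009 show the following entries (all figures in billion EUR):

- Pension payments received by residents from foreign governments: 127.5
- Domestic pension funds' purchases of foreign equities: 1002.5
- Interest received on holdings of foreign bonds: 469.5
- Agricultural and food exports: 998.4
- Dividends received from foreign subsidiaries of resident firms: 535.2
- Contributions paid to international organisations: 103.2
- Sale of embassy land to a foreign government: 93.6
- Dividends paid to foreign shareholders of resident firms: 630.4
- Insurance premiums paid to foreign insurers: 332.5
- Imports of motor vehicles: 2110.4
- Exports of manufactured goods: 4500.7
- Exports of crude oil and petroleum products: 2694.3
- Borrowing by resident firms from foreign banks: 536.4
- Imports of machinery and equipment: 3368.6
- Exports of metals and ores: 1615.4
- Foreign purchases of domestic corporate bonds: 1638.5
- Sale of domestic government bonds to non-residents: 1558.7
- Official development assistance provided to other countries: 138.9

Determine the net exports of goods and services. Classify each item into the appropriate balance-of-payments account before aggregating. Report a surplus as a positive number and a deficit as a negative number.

Goods: 1615.4 - 2110.4 - 3368.6 + 998.4 + 4500.7 + 2694.3 = 4329.8
Services: -332.5
Trade balance = 4329.8 + (-332.5) = 3997.3
(Excluded from the trade balance — secondary income: pension payments received by residents from foreign governments 127.5, contributions paid to international organisations 103.2, official development assistance provided to other countries 138.9; financial account: domestic pension funds' purchases of foreign equities 1002.5, borrowing by resident firms from foreign banks 536.4, foreign purchases of domestic corporate bonds 1638.5, sale of domestic government bonds to non-residents 1558.7; primary income: interest received on holdings of foreign bonds 469.5, dividends received from foreign subsidiaries of resident firms 535.2, dividends paid to foreign shareholders of resident firms 630.4; capital account: sale of embassy land to a foreign government 93.6.)

3997.3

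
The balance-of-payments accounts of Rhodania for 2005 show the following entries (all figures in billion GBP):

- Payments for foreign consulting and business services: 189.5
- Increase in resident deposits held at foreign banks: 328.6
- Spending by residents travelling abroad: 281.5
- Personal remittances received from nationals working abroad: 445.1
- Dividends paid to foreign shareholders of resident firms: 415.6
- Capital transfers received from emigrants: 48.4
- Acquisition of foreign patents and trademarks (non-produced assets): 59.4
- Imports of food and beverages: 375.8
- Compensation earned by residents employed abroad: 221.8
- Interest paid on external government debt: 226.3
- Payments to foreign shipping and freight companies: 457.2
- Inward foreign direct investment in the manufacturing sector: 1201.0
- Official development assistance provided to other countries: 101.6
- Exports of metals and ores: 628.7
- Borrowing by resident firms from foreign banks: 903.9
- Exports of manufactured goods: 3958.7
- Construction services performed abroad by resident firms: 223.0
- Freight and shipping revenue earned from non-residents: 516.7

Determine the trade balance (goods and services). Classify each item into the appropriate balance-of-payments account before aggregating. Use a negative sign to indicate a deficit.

4023.1

Goods: 628.7 - 375.8 + 3958.7 = 4211.6
Services: -281.5 + 516.7 - 457.2 + 223.0 - 189.5 = -188.5
Trade balance = 4211.6 + (-188.5) = 4023.1
(Excluded from the trade balance — financial account: increase in resident deposits held at foreign banks 328.6, inward foreign direct investment in the manufacturing sector 1201.0, borrowing by resident firms from foreign banks 903.9; secondary income: personal remittances received from nationals working abroad 445.1, official development assistance provided to other countries 101.6; primary income: dividends paid to foreign shareholders of resident firms 415.6, compensation earned by residents employed abroad 221.8, interest paid on external government debt 226.3; capital account: capital transfers received from emigrants 48.4, acquisition of foreign patents and trademarks (non-produced assets) 59.4.)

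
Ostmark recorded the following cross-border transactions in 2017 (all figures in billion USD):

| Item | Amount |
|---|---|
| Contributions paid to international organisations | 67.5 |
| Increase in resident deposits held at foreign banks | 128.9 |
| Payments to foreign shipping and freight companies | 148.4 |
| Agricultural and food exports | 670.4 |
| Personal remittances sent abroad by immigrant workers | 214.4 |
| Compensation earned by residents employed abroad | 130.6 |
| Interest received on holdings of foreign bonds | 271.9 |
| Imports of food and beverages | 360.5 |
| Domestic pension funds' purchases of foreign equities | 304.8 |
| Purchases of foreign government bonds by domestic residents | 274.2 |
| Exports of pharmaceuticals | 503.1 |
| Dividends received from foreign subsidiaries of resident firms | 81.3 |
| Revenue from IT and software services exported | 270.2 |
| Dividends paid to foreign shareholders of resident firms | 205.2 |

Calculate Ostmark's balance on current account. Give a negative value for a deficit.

931.5

Goods: 503.1 - 360.5 + 670.4 = 813.0
Services: -148.4 + 270.2 = 121.8
Primary income: 130.6 + 81.3 + 271.9 - 205.2 = 278.6
Secondary income: -214.4 - 67.5 = -281.9
Current account = 813.0 + 121.8 + 278.6 + (-281.9) = 931.5
(Excluded from the current account — financial account: increase in resident deposits held at foreign banks 128.9, domestic pension funds' purchases of foreign equities 304.8, purchases of foreign government bonds by domestic residents 274.2.)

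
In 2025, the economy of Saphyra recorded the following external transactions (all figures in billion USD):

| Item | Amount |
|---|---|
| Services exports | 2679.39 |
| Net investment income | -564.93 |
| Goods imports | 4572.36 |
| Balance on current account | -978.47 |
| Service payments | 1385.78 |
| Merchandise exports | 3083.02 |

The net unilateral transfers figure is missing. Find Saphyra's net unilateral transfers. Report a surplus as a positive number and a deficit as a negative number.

Current account = goods balance + services balance + net primary income + net secondary income
Sum of the known components = -760.66
Net unilateral transfers = CA - (known components) = -978.47 - (-760.66) = -217.81

-217.81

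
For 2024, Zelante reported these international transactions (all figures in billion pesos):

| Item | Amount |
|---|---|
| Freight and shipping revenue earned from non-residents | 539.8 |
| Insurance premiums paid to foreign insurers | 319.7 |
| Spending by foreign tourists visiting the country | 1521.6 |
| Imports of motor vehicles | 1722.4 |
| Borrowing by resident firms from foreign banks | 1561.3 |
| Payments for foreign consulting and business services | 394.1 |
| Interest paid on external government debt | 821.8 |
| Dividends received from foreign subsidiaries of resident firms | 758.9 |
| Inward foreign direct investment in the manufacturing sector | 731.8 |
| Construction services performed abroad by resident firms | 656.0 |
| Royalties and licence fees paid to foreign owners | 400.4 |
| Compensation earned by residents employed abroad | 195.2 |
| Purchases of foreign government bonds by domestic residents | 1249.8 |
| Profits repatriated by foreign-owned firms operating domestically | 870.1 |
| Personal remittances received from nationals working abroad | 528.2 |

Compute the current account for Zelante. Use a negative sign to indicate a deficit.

-328.8

Goods: -1722.4
Services: -400.4 - 394.1 + 1521.6 + 656.0 - 319.7 + 539.8 = 1603.2
Primary income: 758.9 - 870.1 - 821.8 + 195.2 = -737.8
Secondary income: 528.2
Current account = (-1722.4) + 1603.2 + (-737.8) + 528.2 = -328.8
(Excluded from the current account — financial account: borrowing by resident firms from foreign banks 1561.3, inward foreign direct investment in the manufacturing sector 731.8, purchases of foreign government bonds by domestic residents 1249.8.)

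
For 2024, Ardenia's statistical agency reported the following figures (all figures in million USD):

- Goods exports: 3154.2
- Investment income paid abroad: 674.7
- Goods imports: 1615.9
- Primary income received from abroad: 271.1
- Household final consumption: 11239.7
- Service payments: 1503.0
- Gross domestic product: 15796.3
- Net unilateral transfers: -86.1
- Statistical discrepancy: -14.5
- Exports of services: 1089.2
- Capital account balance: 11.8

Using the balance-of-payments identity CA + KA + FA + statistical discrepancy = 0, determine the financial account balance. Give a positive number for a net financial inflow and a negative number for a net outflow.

-632.1

Goods balance = 3154.2 - 1615.9 = 1538.3
Services balance = 1089.2 - 1503.0 = -413.8
Trade balance (goods + services) = 1538.3 + (-413.8) = 1124.5
Net primary income = 271.1 - 674.7 = -403.6
Net secondary income = -86.1
Current account = 1124.5 + (-403.6) + (-86.1) = 634.8
Financial account = -(634.8 + 11.8 + (-14.5)) = -632.1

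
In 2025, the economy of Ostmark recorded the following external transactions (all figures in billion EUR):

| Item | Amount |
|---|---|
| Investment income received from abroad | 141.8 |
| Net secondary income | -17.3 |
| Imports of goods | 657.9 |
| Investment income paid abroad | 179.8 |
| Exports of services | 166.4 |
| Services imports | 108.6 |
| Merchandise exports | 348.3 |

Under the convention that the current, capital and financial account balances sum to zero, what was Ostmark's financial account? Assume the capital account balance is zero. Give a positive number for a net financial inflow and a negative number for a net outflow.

Goods balance = 348.3 - 657.9 = -309.6
Services balance = 166.4 - 108.6 = 57.8
Trade balance (goods + services) = -309.6 + 57.8 = -251.8
Net primary income = 141.8 - 179.8 = -38.0
Net secondary income = -17.3
Current account = -251.8 + (-38.0) + (-17.3) = -307.1
Financial account = -(-307.1) = 307.1

307.1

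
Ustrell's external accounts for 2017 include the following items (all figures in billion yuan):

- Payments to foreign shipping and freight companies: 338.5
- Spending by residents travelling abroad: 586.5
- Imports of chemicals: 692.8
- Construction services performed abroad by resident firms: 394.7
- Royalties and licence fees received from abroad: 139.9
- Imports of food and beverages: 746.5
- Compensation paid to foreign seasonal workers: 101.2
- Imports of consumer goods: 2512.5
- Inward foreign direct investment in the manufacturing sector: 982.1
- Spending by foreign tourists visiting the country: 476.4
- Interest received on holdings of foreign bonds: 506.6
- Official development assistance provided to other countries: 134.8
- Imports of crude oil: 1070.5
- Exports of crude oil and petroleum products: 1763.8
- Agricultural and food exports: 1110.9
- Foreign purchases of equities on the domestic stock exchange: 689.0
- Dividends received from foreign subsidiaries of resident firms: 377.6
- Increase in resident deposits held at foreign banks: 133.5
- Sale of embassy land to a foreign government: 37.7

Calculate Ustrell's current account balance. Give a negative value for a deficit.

Goods: -692.8 + 1763.8 - 2512.5 - 746.5 + 1110.9 - 1070.5 = -2147.6
Services: -586.5 + 139.9 - 338.5 + 476.4 + 394.7 = 86.0
Primary income: 377.6 - 101.2 + 506.6 = 783.0
Secondary income: -134.8
Current account = (-2147.6) + 86.0 + 783.0 + (-134.8) = -1413.4
(Excluded from the current account — financial account: inward foreign direct investment in the manufacturing sector 982.1, foreign purchases of equities on the domestic stock exchange 689.0, increase in resident deposits held at foreign banks 133.5; capital account: sale of embassy land to a foreign government 37.7.)

-1413.4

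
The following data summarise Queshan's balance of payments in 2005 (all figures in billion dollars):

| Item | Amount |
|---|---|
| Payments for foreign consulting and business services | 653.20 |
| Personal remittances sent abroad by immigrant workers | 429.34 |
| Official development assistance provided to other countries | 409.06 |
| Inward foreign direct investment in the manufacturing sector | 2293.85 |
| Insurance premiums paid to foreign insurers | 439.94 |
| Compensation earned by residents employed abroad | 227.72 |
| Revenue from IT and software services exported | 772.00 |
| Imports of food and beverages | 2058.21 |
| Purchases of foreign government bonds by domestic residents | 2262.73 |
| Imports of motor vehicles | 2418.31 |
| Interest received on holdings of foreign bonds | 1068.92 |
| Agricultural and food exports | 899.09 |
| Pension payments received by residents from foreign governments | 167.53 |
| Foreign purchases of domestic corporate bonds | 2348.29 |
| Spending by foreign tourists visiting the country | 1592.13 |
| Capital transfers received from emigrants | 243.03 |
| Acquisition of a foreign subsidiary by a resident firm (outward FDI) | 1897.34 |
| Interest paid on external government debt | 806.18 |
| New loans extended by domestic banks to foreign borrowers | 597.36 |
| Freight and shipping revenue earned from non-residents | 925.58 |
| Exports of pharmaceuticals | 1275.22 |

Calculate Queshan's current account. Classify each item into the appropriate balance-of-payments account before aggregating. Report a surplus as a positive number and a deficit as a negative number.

-286.05

Goods: 899.09 - 2418.31 - 2058.21 + 1275.22 = -2302.21
Services: -439.94 + 772.00 + 1592.13 + 925.58 - 653.20 = 2196.57
Primary income: 1068.92 - 806.18 + 227.72 = 490.46
Secondary income: -409.06 - 429.34 + 167.53 = -670.87
Current account = (-2302.21) + 2196.57 + 490.46 + (-670.87) = -286.05
(Excluded from the current account — financial account: inward foreign direct investment in the manufacturing sector 2293.85, purchases of foreign government bonds by domestic residents 2262.73, foreign purchases of domestic corporate bonds 2348.29, acquisition of a foreign subsidiary by a resident firm (outward FDI) 1897.34, new loans extended by domestic banks to foreign borrowers 597.36; capital account: capital transfers received from emigrants 243.03.)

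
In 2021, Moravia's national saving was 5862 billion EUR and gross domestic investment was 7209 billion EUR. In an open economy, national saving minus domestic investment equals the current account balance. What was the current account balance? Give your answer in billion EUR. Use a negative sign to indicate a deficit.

-1347

CA = S - I = 5862 - 7209 = -1347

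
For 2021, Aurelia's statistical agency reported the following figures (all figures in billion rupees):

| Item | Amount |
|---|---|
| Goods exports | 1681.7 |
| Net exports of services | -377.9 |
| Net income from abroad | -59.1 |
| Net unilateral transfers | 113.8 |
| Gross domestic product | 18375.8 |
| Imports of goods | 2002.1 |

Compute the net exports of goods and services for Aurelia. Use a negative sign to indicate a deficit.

Goods balance = 1681.7 - 2002.1 = -320.4
Services balance = -377.9
Trade balance (goods + services) = -320.4 + (-377.9) = -698.3

-698.3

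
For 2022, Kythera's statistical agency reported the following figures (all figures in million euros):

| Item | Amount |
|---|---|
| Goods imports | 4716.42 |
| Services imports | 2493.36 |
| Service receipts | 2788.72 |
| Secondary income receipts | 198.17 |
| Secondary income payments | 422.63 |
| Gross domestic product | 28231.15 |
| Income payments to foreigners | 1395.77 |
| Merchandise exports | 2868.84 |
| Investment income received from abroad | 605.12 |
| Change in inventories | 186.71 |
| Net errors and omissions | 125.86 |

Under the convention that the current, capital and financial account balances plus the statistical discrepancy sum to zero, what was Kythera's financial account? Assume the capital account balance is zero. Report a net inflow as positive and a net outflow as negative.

Goods balance = 2868.84 - 4716.42 = -1847.58
Services balance = 2788.72 - 2493.36 = 295.36
Trade balance (goods + services) = -1847.58 + 295.36 = -1552.22
Net primary income = 605.12 - 1395.77 = -790.65
Net secondary income = 198.17 - 422.63 = -224.46
Current account = -1552.22 + (-790.65) + (-224.46) = -2567.33
Financial account = -(-2567.33 + 125.86) = 2441.47

2441.47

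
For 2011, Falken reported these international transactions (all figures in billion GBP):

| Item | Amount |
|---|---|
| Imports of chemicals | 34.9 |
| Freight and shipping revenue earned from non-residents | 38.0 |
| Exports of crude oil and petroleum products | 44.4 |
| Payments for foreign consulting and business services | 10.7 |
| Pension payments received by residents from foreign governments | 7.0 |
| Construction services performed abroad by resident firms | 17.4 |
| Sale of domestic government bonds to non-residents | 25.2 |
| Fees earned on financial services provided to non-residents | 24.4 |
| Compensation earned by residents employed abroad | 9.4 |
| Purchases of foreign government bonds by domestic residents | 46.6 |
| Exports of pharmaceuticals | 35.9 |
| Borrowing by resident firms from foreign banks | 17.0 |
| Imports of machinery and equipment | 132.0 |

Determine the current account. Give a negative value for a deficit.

Goods: 44.4 - 132.0 + 35.9 - 34.9 = -86.6
Services: 24.4 - 10.7 + 17.4 + 38.0 = 69.1
Primary income: 9.4
Secondary income: 7.0
Current account = (-86.6) + 69.1 + 9.4 + 7.0 = -1.1
(Excluded from the current account — financial account: sale of domestic government bonds to non-residents 25.2, purchases of foreign government bonds by domestic residents 46.6, borrowing by resident firms from foreign banks 17.0.)

-1.1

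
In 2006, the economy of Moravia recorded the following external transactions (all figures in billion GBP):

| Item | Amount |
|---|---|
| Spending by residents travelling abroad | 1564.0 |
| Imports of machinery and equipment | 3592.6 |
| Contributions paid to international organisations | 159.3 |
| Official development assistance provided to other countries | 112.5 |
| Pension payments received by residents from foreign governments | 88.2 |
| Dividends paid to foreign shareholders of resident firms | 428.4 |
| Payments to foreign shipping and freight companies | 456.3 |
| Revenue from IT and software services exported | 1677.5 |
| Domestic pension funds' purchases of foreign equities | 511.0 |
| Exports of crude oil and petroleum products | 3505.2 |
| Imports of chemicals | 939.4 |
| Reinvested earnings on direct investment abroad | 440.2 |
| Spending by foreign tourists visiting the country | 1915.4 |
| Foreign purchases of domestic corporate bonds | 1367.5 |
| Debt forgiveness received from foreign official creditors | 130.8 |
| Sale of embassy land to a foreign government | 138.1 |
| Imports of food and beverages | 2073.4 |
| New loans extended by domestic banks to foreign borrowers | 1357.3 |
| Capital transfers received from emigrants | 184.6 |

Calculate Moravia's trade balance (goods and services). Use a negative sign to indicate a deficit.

Goods: -939.4 - 2073.4 - 3592.6 + 3505.2 = -3100.2
Services: -1564.0 + 1915.4 + 1677.5 - 456.3 = 1572.6
Trade balance = -3100.2 + 1572.6 = -1527.6
(Excluded from the trade balance — secondary income: contributions paid to international organisations 159.3, official development assistance provided to other countries 112.5, pension payments received by residents from foreign governments 88.2; primary income: dividends paid to foreign shareholders of resident firms 428.4, reinvested earnings on direct investment abroad 440.2; financial account: domestic pension funds' purchases of foreign equities 511.0, foreign purchases of domestic corporate bonds 1367.5, new loans extended by domestic banks to foreign borrowers 1357.3; capital account: debt forgiveness received from foreign official creditors 130.8, sale of embassy land to a foreign government 138.1, capital transfers received from emigrants 184.6.)

-1527.6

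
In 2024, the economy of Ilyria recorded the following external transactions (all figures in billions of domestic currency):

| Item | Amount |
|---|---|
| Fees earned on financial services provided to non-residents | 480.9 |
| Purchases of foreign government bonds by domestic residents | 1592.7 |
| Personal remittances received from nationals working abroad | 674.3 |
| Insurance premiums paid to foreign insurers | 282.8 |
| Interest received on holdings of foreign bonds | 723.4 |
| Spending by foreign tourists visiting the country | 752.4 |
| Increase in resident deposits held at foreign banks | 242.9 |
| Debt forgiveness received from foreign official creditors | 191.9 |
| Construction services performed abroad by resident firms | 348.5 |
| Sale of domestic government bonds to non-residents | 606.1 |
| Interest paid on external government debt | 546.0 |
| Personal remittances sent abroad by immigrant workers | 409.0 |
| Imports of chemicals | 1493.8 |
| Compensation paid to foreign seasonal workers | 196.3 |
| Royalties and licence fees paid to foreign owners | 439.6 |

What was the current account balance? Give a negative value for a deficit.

Goods: -1493.8
Services: 752.4 - 282.8 + 480.9 + 348.5 - 439.6 = 859.4
Primary income: -196.3 - 546.0 + 723.4 = -18.9
Secondary income: -409.0 + 674.3 = 265.3
Current account = (-1493.8) + 859.4 + (-18.9) + 265.3 = -388.0
(Excluded from the current account — financial account: purchases of foreign government bonds by domestic residents 1592.7, increase in resident deposits held at foreign banks 242.9, sale of domestic government bonds to non-residents 606.1; capital account: debt forgiveness received from foreign official creditors 191.9.)

-388.0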